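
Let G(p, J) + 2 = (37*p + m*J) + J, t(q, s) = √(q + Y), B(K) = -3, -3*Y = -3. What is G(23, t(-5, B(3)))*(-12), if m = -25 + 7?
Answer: -10188 + 408*I ≈ -10188.0 + 408.0*I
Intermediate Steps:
Y = 1 (Y = -⅓*(-3) = 1)
m = -18
t(q, s) = √(1 + q) (t(q, s) = √(q + 1) = √(1 + q))
G(p, J) = -2 - 17*J + 37*p (G(p, J) = -2 + ((37*p - 18*J) + J) = -2 + ((-18*J + 37*p) + J) = -2 + (-17*J + 37*p) = -2 - 17*J + 37*p)
G(23, t(-5, B(3)))*(-12) = (-2 - 17*√(1 - 5) + 37*23)*(-12) = (-2 - 34*I + 851)*(-12) = (849 - 34*I)*(-12) = -10188 + 408*I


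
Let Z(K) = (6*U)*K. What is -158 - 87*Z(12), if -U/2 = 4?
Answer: 49954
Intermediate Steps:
U = -8 (U = -2*4 = -8)
Z(K) = -48*K (Z(K) = (6*(-8))*K = -48*K)
-158 - 87*Z(12) = -158 - (-4176)*12 = -158 - 87*(-576) = -158 + 50112 = 49954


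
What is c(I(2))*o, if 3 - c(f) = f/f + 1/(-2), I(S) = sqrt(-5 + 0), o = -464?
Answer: -1160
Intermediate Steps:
I(S) = I*sqrt(5) (I(S) = sqrt(-5) = I*sqrt(5))
c(f) = 5/2 (c(f) = 3 - (f/f + 1/(-2)) = 3 - (1 + 1*(-1/2)) = 3 - (1 - 1/2) = 3 - 1*1/2 = 3 - 1/2 = 5/2)
c(I(2))*o = (5/2)*(-464) = -1160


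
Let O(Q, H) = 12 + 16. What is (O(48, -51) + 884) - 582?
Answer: 330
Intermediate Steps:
O(Q, H) = 28
(O(48, -51) + 884) - 582 = (28 + 884) - 582 = 912 - 582 = 330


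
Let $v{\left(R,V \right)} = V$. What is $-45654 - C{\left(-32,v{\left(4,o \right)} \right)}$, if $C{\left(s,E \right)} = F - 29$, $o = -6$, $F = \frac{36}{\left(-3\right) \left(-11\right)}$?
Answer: $- \frac{501887}{11} \approx -45626.0$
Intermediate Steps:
$F = \frac{12}{11}$ ($F = \frac{36}{33} = 36 \cdot \frac{1}{33} = \frac{12}{11} \approx 1.0909$)
$C{\left(s,E \right)} = - \frac{307}{11}$ ($C{\left(s,E \right)} = \frac{12}{11} - 29 = - \frac{307}{11}$)
$-45654 - C{\left(-32,v{\left(4,o \right)} \right)} = -45654 - - \frac{307}{11} = -45654 + \frac{307}{11} = - \frac{501887}{11}$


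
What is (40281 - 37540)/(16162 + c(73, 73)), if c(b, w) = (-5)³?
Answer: 2741/16037 ≈ 0.17092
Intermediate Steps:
c(b, w) = -125
(40281 - 37540)/(16162 + c(73, 73)) = (40281 - 37540)/(16162 - 125) = 2741/16037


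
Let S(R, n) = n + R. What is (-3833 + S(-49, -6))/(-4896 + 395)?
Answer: 3888/4501 ≈ 0.86381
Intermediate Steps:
S(R, n) = R + n
(-3833 + S(-49, -6))/(-4896 + 395) = (-3833 + (-49 - 6))/(-4896 + 395) = (-3833 - 55)/(-4501) = -3888*(-1/4501) = 3888/4501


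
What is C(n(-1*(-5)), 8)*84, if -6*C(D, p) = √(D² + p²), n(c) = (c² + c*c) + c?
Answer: -14*√3089 ≈ -778.10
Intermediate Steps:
n(c) = c + 2*c² (n(c) = (c² + c²) + c = 2*c² + c = c + 2*c²)
C(D, p) = -√(D² + p²)/6
C(n(-1*(-5)), 8)*84 = -√(((-1*(-5))*(1 + 2*(-1*(-5))))² + 8²)/6*84 = -√((5*(1 + 2*5))² + 64)/6*84 = -√((5*(1 + 10))² + 64)/6*84 = -√((5*11)² + 64)/6*84 = -√(55² + 64)/6*84 = -√(3025 + 64)/6*84 = -√3089/6*84 = -14*√3089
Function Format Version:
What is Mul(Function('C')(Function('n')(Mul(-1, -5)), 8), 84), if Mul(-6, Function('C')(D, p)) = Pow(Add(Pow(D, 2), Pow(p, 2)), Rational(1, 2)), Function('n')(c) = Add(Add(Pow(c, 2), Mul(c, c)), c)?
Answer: Mul(-14, Pow(3089, Rational(1, 2))) ≈ -778.10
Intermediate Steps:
Function('n')(c) = Add(c, Mul(2, Pow(c, 2))) (Function('n')(c) = Add(Add(Pow(c, 2), Pow(c, 2)), c) = Add(Mul(2, Pow(c, 2)), c) = Add(c, Mul(2, Pow(c, 2))))
Function('C')(D, p) = Mul(Rational(-1, 6), Pow(Add(Pow(D, 2), Pow(p, 2)), Rational(1, 2)))
Mul(Function('C')(Function('n')(Mul(-1, -5)), 8), 84) = Mul(Mul(Rational(-1, 6), Pow(Add(Pow(Mul(Mul(-1, -5), Add(1, Mul(2, Mul(-1, -5)))), 2), Pow(8, 2)), Rational(1, 2))), 84) = Mul(Mul(Rational(-1, 6), Pow(Add(Pow(Mul(5, Add(1, Mul(2, 5))), 2), 64), Rational(1, 2))), 84) = Mul(Mul(Rational(-1, 6), Pow(Add(Pow(Mul(5, Add(1, 10)), 2), 64), Rational(1, 2))), 84) = Mul(Mul(Rational(-1, 6), Pow(Add(Pow(Mul(5, 11), 2), 64), Rational(1, 2))), 84) = Mul(Mul(Rational(-1, 6), Pow(Add(Pow(55, 2), 64), Rational(1, 2))), 84) = Mul(Mul(Rational(-1, 6), Pow(Add(3025, 64), Rational(1, 2))), 84) = Mul(Mul(Rational(-1, 6), Pow(3089, Rational(1, 2))), 84) = Mul(-14, Pow(3089, Rational(1, 2)))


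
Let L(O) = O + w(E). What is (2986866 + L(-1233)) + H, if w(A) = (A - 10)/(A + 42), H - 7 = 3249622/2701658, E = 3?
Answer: 181489072960892/60787305 ≈ 2.9856e+6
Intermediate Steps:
H = 11080614/1350829 (H = 7 + 3249622/2701658 = 7 + 3249622*(1/2701658) = 7 + 1624811/1350829 = 11080614/1350829 ≈ 8.2028)
w(A) = (-10 + A)/(42 + A)
L(O) = -7/45 + O (L(O) = O + (-10 + 3)/(42 + 3) = O - 7/45 = -7/45 + O)
(2986866 + L(-1233)) + H = (2986866 + (-7/45 - 1233)) + 11080614/1350829 = (2986866 - 55492/45) + 11080614/1350829 = 134353478/45 + 11080614/1350829 = 181489072960892/60787305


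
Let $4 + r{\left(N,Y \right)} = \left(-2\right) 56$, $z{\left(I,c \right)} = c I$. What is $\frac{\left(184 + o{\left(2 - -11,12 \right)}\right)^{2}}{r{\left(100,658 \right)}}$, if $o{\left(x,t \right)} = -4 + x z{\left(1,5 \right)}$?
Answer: $- \frac{60025}{116} \approx -517.46$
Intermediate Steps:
$z{\left(I,c \right)} = I c$
$o{\left(x,t \right)} = -4 + 5 x$ ($o{\left(x,t \right)} = -4 + x 1 \cdot 5 = -4 + x 5 = -4 + 5 x$)
$r{\left(N,Y \right)} = -116$ ($r{\left(N,Y \right)} = -4 - 112 = -116$)
$\frac{\left(184 + o{\left(2 - -11,12 \right)}\right)^{2}}{r{\left(100,658 \right)}} = \frac{\left(184 - \left(4 - 5 \left(2 - -11\right)\right)\right)^{2}}{-116} = \left(184 - \left(4 - 5 \left(2 + 11\right)\right)\right)^{2} \left(- \frac{1}{116}\right) = \left(184 + \left(-4 + 5 \cdot 13\right)\right)^{2} \left(- \frac{1}{116}\right) = \left(184 + \left(-4 + 65\right)\right)^{2} \left(- \frac{1}{116}\right) = \left(184 + 61\right)^{2} \left(- \frac{1}{116}\right) = 245^{2} \left(- \frac{1}{116}\right) = 60025 \left(- \frac{1}{116}\right) = - \frac{60025}{116}$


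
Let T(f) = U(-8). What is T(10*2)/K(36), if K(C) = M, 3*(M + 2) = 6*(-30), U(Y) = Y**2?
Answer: -32/31 ≈ -1.0323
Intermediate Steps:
M = -62 (M = -2 + (6*(-30))/3 = -2 + (1/3)*(-180) = -2 - 60 = -62)
K(C) = -62
T(f) = 64 (T(f) = (-8)**2 = 64)
T(10*2)/K(36) = 64/(-62) = 64*(-1/62) = -32/31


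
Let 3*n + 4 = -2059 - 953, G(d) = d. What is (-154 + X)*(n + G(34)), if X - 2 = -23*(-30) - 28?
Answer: -495380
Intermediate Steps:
n = -3016/3 (n = -4/3 + (-2059 - 953)/3 = -4/3 + (1/3)*(-3012) = -4/3 - 1004 = -3016/3 ≈ -1005.3)
X = 664 (X = 2 + (-23*(-30) - 28) = 2 + (690 - 28) = 2 + 662 = 664)
(-154 + X)*(n + G(34)) = (-154 + 664)*(-3016/3 + 34) = 510*(-2914/3) = -495380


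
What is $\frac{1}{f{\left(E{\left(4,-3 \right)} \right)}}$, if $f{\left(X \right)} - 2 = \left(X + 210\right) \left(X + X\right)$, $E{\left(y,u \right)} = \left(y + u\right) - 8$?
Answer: $- \frac{1}{2840} \approx -0.00035211$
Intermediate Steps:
$E{\left(y,u \right)} = -8 + u + y$ ($E{\left(y,u \right)} = \left(u + y\right) - 8 = -8 + u + y$)
$f{\left(X \right)} = 2 + 2 X \left(210 + X\right)$ ($f{\left(X \right)} = 2 + \left(X + 210\right) \left(X + X\right) = 2 + \left(210 + X\right) 2 X = 2 + 2 X \left(210 + X\right)$)
$\frac{1}{f{\left(E{\left(4,-3 \right)} \right)}} = \frac{1}{2 + 2 \left(-8 - 3 + 4\right)^{2} + 420 \left(-8 - 3 + 4\right)} = \frac{1}{2 + 2 \left(-7\right)^{2} + 420 \left(-7\right)} = \frac{1}{2 + 2 \cdot 49 - 2940} = \frac{1}{2 + 98 - 2940} = \frac{1}{-2840} = - \frac{1}{2840}$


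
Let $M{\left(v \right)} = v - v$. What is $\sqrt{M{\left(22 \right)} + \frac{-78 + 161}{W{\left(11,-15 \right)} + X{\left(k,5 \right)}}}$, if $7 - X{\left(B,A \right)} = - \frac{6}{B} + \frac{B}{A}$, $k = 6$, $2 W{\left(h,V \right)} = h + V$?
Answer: $\frac{\sqrt{2490}}{12} \approx 4.1583$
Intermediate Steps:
$W{\left(h,V \right)} = \frac{V}{2} + \frac{h}{2}$ ($W{\left(h,V \right)} = \frac{h + V}{2} = \frac{V + h}{2} = \frac{V}{2} + \frac{h}{2}$)
$X{\left(B,A \right)} = 7 + \frac{6}{B} - \frac{B}{A}$ ($X{\left(B,A \right)} = 7 - \left(- \frac{6}{B} + \frac{B}{A}\right) = 7 + \left(\frac{6}{B} - \frac{B}{A}\right) = 7 + \frac{6}{B} - \frac{B}{A}$)
$M{\left(v \right)} = 0$
$\sqrt{M{\left(22 \right)} + \frac{-78 + 161}{W{\left(11,-15 \right)} + X{\left(k,5 \right)}}} = \sqrt{0 + \frac{-78 + 161}{\left(\frac{1}{2} \left(-15\right) + \frac{1}{2} \cdot 11\right) + \left(7 + \frac{6}{6} - \frac{6}{5}\right)}} = \sqrt{0 + \frac{83}{\left(- \frac{15}{2} + \frac{11}{2}\right) + \left(7 + 6 \cdot \frac{1}{6} - 6 \cdot \frac{1}{5}\right)}} = \sqrt{0 + \frac{83}{-2 + \left(7 + 1 - \frac{6}{5}\right)}} = \sqrt{0 + \frac{83}{-2 + \frac{34}{5}}} = \sqrt{0 + \frac{83}{\frac{24}{5}}} = \sqrt{0 + 83 \cdot \frac{5}{24}} = \sqrt{0 + \frac{415}{24}} = \sqrt{\frac{415}{24}} = \frac{\sqrt{2490}}{12}$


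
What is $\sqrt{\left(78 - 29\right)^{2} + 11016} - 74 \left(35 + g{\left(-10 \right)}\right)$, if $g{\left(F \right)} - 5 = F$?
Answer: $-2220 + \sqrt{13417} \approx -2104.2$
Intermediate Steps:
$g{\left(F \right)} = 5 + F$
$\sqrt{\left(78 - 29\right)^{2} + 11016} - 74 \left(35 + g{\left(-10 \right)}\right) = \sqrt{\left(78 - 29\right)^{2} + 11016} - 74 \left(35 + \left(5 - 10\right)\right) = \sqrt{49^{2} + 11016} - 74 \left(35 - 5\right) = \sqrt{2401 + 11016} - 74 \cdot 30 = \sqrt{13417} - 2220 = -2220 + \sqrt{13417}$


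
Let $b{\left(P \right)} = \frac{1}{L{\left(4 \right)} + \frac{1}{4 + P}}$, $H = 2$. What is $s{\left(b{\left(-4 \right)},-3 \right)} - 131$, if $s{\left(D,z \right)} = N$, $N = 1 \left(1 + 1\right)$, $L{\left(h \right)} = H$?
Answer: $-129$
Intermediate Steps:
$L{\left(h \right)} = 2$
$b{\left(P \right)} = \frac{1}{2 + \frac{1}{4 + P}}$
$N = 2$ ($N = 1 \cdot 2 = 2$)
$s{\left(D,z \right)} = 2$
$s{\left(b{\left(-4 \right)},-3 \right)} - 131 = 2 - 131 = -129$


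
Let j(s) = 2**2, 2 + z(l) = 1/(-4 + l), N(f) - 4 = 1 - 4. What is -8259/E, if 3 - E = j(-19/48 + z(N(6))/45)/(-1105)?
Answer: -9126195/3319 ≈ -2749.7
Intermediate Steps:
N(f) = 1 (N(f) = 4 + (1 - 4) = 4 - 3 = 1)
z(l) = -2 + 1/(-4 + l)
j(s) = 4
E = 3319/1105 (E = 3 - 4/(-1105) = 3 - 4*(-1)/1105 = 3 - 1*(-4/1105) = 3 + 4/1105 = 3319/1105 ≈ 3.0036)
-8259/E = -8259/3319/1105 = -8259*1105/3319 = -9126195/3319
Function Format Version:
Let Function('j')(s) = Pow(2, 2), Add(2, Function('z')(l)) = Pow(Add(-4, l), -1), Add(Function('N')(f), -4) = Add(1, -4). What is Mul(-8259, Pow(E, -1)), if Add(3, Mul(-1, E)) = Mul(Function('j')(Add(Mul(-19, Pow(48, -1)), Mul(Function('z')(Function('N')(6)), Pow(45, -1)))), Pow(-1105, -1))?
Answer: Rational(-9126195, 3319) ≈ -2749.7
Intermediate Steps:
Function('N')(f) = 1 (Function('N')(f) = Add(4, Add(1, -4)) = Add(4, -3) = 1)
Function('z')(l) = Add(-2, Pow(Add(-4, l), -1))
Function('j')(s) = 4
E = Rational(3319, 1105) (E = Add(3, Mul(-1, Mul(4, Pow(-1105, -1)))) = Add(3, Mul(-1, Mul(4, Rational(-1, 1105)))) = Add(3, Mul(-1, Rational(-4, 1105))) = Add(3, Rational(4, 1105)) = Rational(3319, 1105) ≈ 3.0036)
Mul(-8259, Pow(E, -1)) = Mul(-8259, Pow(Rational(3319, 1105), -1)) = Mul(-8259, Rational(1105, 3319)) = Rational(-9126195, 3319)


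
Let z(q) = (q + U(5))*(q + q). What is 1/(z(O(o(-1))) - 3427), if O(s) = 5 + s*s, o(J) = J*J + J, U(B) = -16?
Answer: -1/3537 ≈ -0.00028273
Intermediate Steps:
o(J) = J + J² (o(J) = J² + J = J + J²)
O(s) = 5 + s²
z(q) = 2*q*(-16 + q) (z(q) = (q - 16)*(q + q) = (-16 + q)*(2*q) = 2*q*(-16 + q))
1/(z(O(o(-1))) - 3427) = 1/(2*(5 + (-(1 - 1))²)*(-16 + (5 + (-(1 - 1))²)) - 3427) = 1/(2*(5 + (-1*0)²)*(-16 + (5 + (-1*0)²)) - 3427) = 1/(2*(5 + 0²)*(-16 + (5 + 0²)) - 3427) = 1/(2*(5 + 0)*(-16 + (5 + 0)) - 3427) = 1/(2*5*(-16 + 5) - 3427) = 1/(2*5*(-11) - 3427) = 1/(-110 - 3427) = 1/(-3537) = -1/3537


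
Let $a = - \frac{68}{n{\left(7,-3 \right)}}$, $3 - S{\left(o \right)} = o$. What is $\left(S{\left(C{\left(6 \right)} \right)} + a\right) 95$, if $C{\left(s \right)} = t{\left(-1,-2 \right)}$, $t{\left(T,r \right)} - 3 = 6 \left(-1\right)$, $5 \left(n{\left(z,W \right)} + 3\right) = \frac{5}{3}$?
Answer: $\frac{5985}{2} \approx 2992.5$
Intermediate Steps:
$n{\left(z,W \right)} = - \frac{8}{3}$ ($n{\left(z,W \right)} = -3 + \frac{5 \cdot \frac{1}{3}}{5} = -3 + \frac{1}{5} \cdot \frac{5}{3} = -3 + \frac{1}{3} = - \frac{8}{3}$)
$t{\left(T,r \right)} = -3$ ($t{\left(T,r \right)} = 3 + 6 \left(-1\right) = 3 - 6 = -3$)
$C{\left(s \right)} = -3$
$S{\left(o \right)} = 3 - o$
$a = \frac{51}{2}$ ($a = - \frac{68}{- \frac{8}{3}} = \left(-68\right) \left(- \frac{3}{8}\right) = \frac{51}{2} \approx 25.5$)
$\left(S{\left(C{\left(6 \right)} \right)} + a\right) 95 = \left(\left(3 - -3\right) + \frac{51}{2}\right) 95 = \left(\left(3 + 3\right) + \frac{51}{2}\right) 95 = \left(6 + \frac{51}{2}\right) 95 = \frac{63}{2} \cdot 95 = \frac{5985}{2}$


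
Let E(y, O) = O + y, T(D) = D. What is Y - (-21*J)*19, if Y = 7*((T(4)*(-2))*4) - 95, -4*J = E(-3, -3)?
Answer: 559/2 ≈ 279.50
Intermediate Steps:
J = 3/2 (J = -(-3 - 3)/4 = -¼*(-6) = 3/2 ≈ 1.5000)
Y = -319 (Y = 7*((4*(-2))*4) - 95 = 7*(-8*4) - 95 = 7*(-32) - 95 = -224 - 95 = -319)
Y - (-21*J)*19 = -319 - (-21*3/2)*19 = -319 - (-63)*19/2 = -319 - 1*(-1197/2) = -319 + 1197/2 = 559/2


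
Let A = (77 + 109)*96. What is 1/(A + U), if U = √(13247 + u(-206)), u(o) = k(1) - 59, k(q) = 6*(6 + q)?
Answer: 992/17712417 - 7*√30/106274502 ≈ 5.5645e-5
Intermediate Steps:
k(q) = 36 + 6*q
u(o) = -17 (u(o) = (36 + 6*1) - 59 = (36 + 6) - 59 = 42 - 59 = -17)
A = 17856 (A = 186*96 = 17856)
U = 21*√30 (U = √(13247 - 17) = √13230 = 21*√30 ≈ 115.02)
1/(A + U) = 1/(17856 + 21*√30)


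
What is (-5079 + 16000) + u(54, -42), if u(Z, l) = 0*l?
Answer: 10921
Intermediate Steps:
u(Z, l) = 0
(-5079 + 16000) + u(54, -42) = (-5079 + 16000) + 0 = 10921 + 0 = 10921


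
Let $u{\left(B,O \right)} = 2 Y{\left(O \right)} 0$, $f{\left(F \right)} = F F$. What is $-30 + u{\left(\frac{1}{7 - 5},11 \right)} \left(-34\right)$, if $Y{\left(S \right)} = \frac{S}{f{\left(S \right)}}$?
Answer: $-30$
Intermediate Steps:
$f{\left(F \right)} = F^{2}$
$Y{\left(S \right)} = \frac{1}{S}$ ($Y{\left(S \right)} = \frac{S}{S^{2}} = \frac{1}{S}$)
$u{\left(B,O \right)} = 0$ ($u{\left(B,O \right)} = \frac{2}{O} 0 = 0$)
$-30 + u{\left(\frac{1}{7 - 5},11 \right)} \left(-34\right) = -30 + 0 \left(-34\right) = -30 + 0 = -30$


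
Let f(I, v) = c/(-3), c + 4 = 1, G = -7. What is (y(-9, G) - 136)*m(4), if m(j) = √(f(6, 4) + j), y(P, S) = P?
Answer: -145*√5 ≈ -324.23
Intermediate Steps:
c = -3 (c = -4 + 1 = -3)
f(I, v) = 1 (f(I, v) = -3/(-3) = -3*(-⅓) = 1)
m(j) = √(1 + j)
(y(-9, G) - 136)*m(4) = (-9 - 136)*√(1 + 4) = -145*√5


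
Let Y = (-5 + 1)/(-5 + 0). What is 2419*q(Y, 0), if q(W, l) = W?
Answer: 9676/5 ≈ 1935.2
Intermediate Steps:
Y = 4/5 (Y = -4/(-5) = -4*(-1/5) = 4/5 ≈ 0.80000)
2419*q(Y, 0) = 2419*(4/5) = 9676/5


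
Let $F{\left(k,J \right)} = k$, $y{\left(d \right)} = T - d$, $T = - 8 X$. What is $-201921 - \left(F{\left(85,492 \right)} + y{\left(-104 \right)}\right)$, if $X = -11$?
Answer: $-202198$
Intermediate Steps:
$T = 88$ ($T = \left(-8\right) \left(-11\right) = 88$)
$y{\left(d \right)} = 88 - d$
$-201921 - \left(F{\left(85,492 \right)} + y{\left(-104 \right)}\right) = -201921 - \left(85 + \left(88 - -104\right)\right) = -201921 - \left(85 + \left(88 + 104\right)\right) = -201921 - \left(85 + 192\right) = -201921 - 277 = -202198$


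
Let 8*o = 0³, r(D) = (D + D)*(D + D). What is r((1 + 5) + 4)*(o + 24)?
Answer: 9600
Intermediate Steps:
r(D) = 4*D² (r(D) = (2*D)*(2*D) = 4*D²)
o = 0 (o = (⅛)*0³ = (⅛)*0 = 0)
r((1 + 5) + 4)*(o + 24) = (4*((1 + 5) + 4)²)*(0 + 24) = (4*(6 + 4)²)*24 = (4*10²)*24 = (4*100)*24 = 400*24 = 9600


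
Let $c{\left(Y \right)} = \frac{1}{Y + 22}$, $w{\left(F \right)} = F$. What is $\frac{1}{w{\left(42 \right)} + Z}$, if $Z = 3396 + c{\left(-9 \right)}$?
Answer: $\frac{13}{44695} \approx 0.00029086$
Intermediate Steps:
$c{\left(Y \right)} = \frac{1}{22 + Y}$
$Z = \frac{44149}{13}$ ($Z = 3396 + \frac{1}{22 - 9} = 3396 + \frac{1}{13} = \frac{44149}{13} \approx 3396.1$)
$\frac{1}{w{\left(42 \right)} + Z} = \frac{1}{42 + \frac{44149}{13}} = \frac{1}{\frac{44695}{13}} = \frac{13}{44695}$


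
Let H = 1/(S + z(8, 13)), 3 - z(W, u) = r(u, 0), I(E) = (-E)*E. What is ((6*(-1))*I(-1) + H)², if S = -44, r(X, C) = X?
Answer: 104329/2916 ≈ 35.778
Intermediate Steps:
I(E) = -E²
z(W, u) = 3 - u
H = -1/54 (H = 1/(-44 + (3 - 1*13)) = 1/(-44 + (3 - 13)) = 1/(-44 - 10) = 1/(-54) = -1/54 ≈ -0.018519)
((6*(-1))*I(-1) + H)² = ((6*(-1))*(-1*(-1)²) - 1/54)² = (-(-6) - 1/54)² = (-6*(-1) - 1/54)² = (6 - 1/54)² = (323/54)² = 104329/2916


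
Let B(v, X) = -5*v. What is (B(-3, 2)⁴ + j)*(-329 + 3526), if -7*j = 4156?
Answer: 1119650143/7 ≈ 1.5995e+8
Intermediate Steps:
j = -4156/7 (j = -⅐*4156 = -4156/7 ≈ -593.71)
(B(-3, 2)⁴ + j)*(-329 + 3526) = ((-5*(-3))⁴ - 4156/7)*(-329 + 3526) = (15⁴ - 4156/7)*3197 = (50625 - 4156/7)*3197 = (350219/7)*3197 = 1119650143/7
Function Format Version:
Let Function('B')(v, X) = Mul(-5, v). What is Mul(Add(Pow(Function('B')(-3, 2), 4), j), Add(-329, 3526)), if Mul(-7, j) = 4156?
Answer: Rational(1119650143, 7) ≈ 1.5995e+8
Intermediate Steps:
j = Rational(-4156, 7) (j = Mul(Rational(-1, 7), 4156) = Rational(-4156, 7) ≈ -593.71)
Mul(Add(Pow(Function('B')(-3, 2), 4), j), Add(-329, 3526)) = Mul(Add(Pow(Mul(-5, -3), 4), Rational(-4156, 7)), Add(-329, 3526)) = Mul(Add(Pow(15, 4), Rational(-4156, 7)), 3197) = Mul(Add(50625, Rational(-4156, 7)), 3197) = Mul(Rational(350219, 7), 3197) = Rational(1119650143, 7)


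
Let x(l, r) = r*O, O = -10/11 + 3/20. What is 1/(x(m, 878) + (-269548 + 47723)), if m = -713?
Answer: -110/24474063 ≈ -4.4946e-6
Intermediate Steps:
O = -167/220 (O = -10*1/11 + 3*(1/20) = -10/11 + 3/20 = -167/220 ≈ -0.75909)
x(l, r) = -167*r/220 (x(l, r) = r*(-167/220) = -167*r/220)
1/(x(m, 878) + (-269548 + 47723)) = 1/(-167/220*878 + (-269548 + 47723)) = 1/(-73313/110 - 221825) = 1/(-24474063/110) = -110/24474063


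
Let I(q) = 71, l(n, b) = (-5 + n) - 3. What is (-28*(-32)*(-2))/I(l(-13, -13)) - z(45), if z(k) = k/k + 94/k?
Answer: -90509/3195 ≈ -28.328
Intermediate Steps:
l(n, b) = -8 + n
z(k) = 1 + 94/k
(-28*(-32)*(-2))/I(l(-13, -13)) - z(45) = (-28*(-32)*(-2))/71 - (94 + 45)/45 = (896*(-2))*(1/71) - 139/45 = -1792*1/71 - 1*139/45 = -1792/71 - 139/45 = -90509/3195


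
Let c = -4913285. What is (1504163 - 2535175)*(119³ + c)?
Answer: 3328236643512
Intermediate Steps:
(1504163 - 2535175)*(119³ + c) = (1504163 - 2535175)*(119³ - 4913285) = -1031012*(1685159 - 4913285) = -1031012*(-3228126) = 3328236643512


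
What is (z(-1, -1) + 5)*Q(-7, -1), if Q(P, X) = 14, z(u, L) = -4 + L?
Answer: 0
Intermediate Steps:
(z(-1, -1) + 5)*Q(-7, -1) = ((-4 - 1) + 5)*14 = (-5 + 5)*14 = 0*14 = 0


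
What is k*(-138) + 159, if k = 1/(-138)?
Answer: 160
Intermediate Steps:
k = -1/138 ≈ -0.0072464
k*(-138) + 159 = -1/138*(-138) + 159 = 1 + 159 = 160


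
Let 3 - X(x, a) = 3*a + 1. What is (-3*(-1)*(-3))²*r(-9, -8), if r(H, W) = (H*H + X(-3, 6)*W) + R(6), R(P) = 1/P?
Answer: 33885/2 ≈ 16943.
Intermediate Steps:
X(x, a) = 2 - 3*a (X(x, a) = 3 - (3*a + 1) = 3 - (1 + 3*a) = 3 + (-1 - 3*a) = 2 - 3*a)
r(H, W) = ⅙ + H² - 16*W (r(H, W) = (H*H + (2 - 3*6)*W) + 1/6 = (H² + (2 - 18)*W) + ⅙ = (H² - 16*W) + ⅙ = ⅙ + H² - 16*W)
(-3*(-1)*(-3))²*r(-9, -8) = (-3*(-1)*(-3))²*(⅙ + (-9)² - 16*(-8)) = (3*(-3))²*(⅙ + 81 + 128) = (-9)²*(1255/6) = 81*(1255/6) = 33885/2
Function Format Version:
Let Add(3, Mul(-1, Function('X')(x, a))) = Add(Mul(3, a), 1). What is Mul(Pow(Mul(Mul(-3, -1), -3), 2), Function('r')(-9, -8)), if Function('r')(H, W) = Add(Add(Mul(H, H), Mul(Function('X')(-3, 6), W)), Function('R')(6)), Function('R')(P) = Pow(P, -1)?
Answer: Rational(33885, 2) ≈ 16943.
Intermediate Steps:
Function('X')(x, a) = Add(2, Mul(-3, a)) (Function('X')(x, a) = Add(3, Mul(-1, Add(Mul(3, a), 1))) = Add(3, Mul(-1, Add(1, Mul(3, a)))) = Add(3, Add(-1, Mul(-3, a))) = Add(2, Mul(-3, a)))
Function('r')(H, W) = Add(Rational(1, 6), Pow(H, 2), Mul(-16, W)) (Function('r')(H, W) = Add(Add(Mul(H, H), Mul(Add(2, Mul(-3, 6)), W)), Pow(6, -1)) = Add(Add(Pow(H, 2), Mul(Add(2, -18), W)), Rational(1, 6)) = Add(Add(Pow(H, 2), Mul(-16, W)), Rational(1, 6)) = Add(Rational(1, 6), Pow(H, 2), Mul(-16, W)))
Mul(Pow(Mul(Mul(-3, -1), -3), 2), Function('r')(-9, -8)) = Mul(Pow(Mul(Mul(-3, -1), -3), 2), Add(Rational(1, 6), Pow(-9, 2), Mul(-16, -8))) = Mul(Pow(Mul(3, -3), 2), Add(Rational(1, 6), 81, 128)) = Mul(Pow(-9, 2), Rational(1255, 6)) = Mul(81, Rational(1255, 6)) = Rational(33885, 2)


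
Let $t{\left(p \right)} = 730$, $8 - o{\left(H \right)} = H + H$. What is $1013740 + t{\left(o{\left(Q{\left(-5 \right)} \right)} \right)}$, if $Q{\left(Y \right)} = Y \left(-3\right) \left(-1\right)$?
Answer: $1014470$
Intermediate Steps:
$Q{\left(Y \right)} = 3 Y$ ($Q{\left(Y \right)} = - 3 Y \left(-1\right) = 3 Y$)
$o{\left(H \right)} = 8 - 2 H$ ($o{\left(H \right)} = 8 - \left(H + H\right) = 8 - 2 H$)
$1013740 + t{\left(o{\left(Q{\left(-5 \right)} \right)} \right)} = 1013740 + 730 = 1014470$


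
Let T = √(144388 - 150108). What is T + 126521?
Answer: 126521 + 2*I*√1430 ≈ 1.2652e+5 + 75.631*I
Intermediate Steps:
T = 2*I*√1430 (T = √(-5720) = 2*I*√1430 ≈ 75.631*I)
T + 126521 = 2*I*√1430 + 126521 = 126521 + 2*I*√1430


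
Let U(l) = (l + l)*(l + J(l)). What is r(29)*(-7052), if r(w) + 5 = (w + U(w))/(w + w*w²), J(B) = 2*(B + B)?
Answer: 13818394/421 ≈ 32823.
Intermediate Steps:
J(B) = 4*B (J(B) = 2*(2*B) = 4*B)
U(l) = 10*l² (U(l) = (l + l)*(l + 4*l) = (2*l)*(5*l) = 10*l²)
r(w) = -5 + (w + 10*w²)/(w + w³) (r(w) = -5 + (w + 10*w²)/(w + w*w²) = -5 + (w + 10*w²)/(w + w³))
r(29)*(-7052) = ((-4 - 5*29² + 10*29)/(1 + 29²))*(-7052) = ((-4 - 5*841 + 290)/(1 + 841))*(-7052) = ((-4 - 4205 + 290)/842)*(-7052) = ((1/842)*(-3919))*(-7052) = -3919/842*(-7052) = 13818394/421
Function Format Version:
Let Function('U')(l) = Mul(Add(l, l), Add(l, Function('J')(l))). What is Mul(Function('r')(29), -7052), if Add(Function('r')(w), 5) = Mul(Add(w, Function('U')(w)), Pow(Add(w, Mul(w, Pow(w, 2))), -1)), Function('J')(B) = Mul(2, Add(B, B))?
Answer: Rational(13818394, 421) ≈ 32823.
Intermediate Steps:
Function('J')(B) = Mul(4, B) (Function('J')(B) = Mul(2, Mul(2, B)) = Mul(4, B))
Function('U')(l) = Mul(10, Pow(l, 2)) (Function('U')(l) = Mul(Add(l, l), Add(l, Mul(4, l))) = Mul(Mul(2, l), Mul(5, l)) = Mul(10, Pow(l, 2)))
Function('r')(w) = Add(-5, Mul(Pow(Add(w, Pow(w, 3)), -1), Add(w, Mul(10, Pow(w, 2))))) (Function('r')(w) = Add(-5, Mul(Add(w, Mul(10, Pow(w, 2))), Pow(Add(w, Mul(w, Pow(w, 2))), -1))) = Add(-5, Mul(Add(w, Mul(10, Pow(w, 2))), Pow(Add(w, Pow(w, 3)), -1))) = Add(-5, Mul(Pow(Add(w, Pow(w, 3)), -1), Add(w, Mul(10, Pow(w, 2))))))
Mul(Function('r')(29), -7052) = Mul(Mul(Pow(Add(1, Pow(29, 2)), -1), Add(-4, Mul(-5, Pow(29, 2)), Mul(10, 29))), -7052) = Mul(Mul(Pow(Add(1, 841), -1), Add(-4, Mul(-5, 841), 290)), -7052) = Mul(Mul(Pow(842, -1), Add(-4, -4205, 290)), -7052) = Mul(Mul(Rational(1, 842), -3919), -7052) = Mul(Rational(-3919, 842), -7052) = Rational(13818394, 421)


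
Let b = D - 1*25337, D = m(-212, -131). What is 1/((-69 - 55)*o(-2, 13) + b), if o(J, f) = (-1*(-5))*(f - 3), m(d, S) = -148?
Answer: -1/31685 ≈ -3.1561e-5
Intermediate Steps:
D = -148
o(J, f) = -15 + 5*f (o(J, f) = 5*(-3 + f) = -15 + 5*f)
b = -25485 (b = -148 - 1*25337 = -148 - 25337 = -25485)
1/((-69 - 55)*o(-2, 13) + b) = 1/((-69 - 55)*(-15 + 5*13) - 25485) = 1/(-124*(-15 + 65) - 25485) = 1/(-124*50 - 25485) = 1/(-6200 - 25485) = 1/(-31685) = -1/31685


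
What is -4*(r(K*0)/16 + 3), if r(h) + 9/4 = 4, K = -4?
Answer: -199/16 ≈ -12.438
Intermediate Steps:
r(h) = 7/4 (r(h) = -9/4 + 4 = 7/4)
-4*(r(K*0)/16 + 3) = -4*((7/4)/16 + 3) = -4*((7/4)*(1/16) + 3) = -4*(7/64 + 3) = -4*199/64 = -199/16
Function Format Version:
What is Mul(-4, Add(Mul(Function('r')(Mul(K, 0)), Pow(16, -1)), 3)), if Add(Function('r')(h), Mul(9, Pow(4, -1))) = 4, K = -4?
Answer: Rational(-199, 16) ≈ -12.438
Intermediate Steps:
Function('r')(h) = Rational(7, 4) (Function('r')(h) = Add(Rational(-9, 4), 4) = Rational(7, 4))
Mul(-4, Add(Mul(Function('r')(Mul(K, 0)), Pow(16, -1)), 3)) = Mul(-4, Add(Mul(Rational(7, 4), Pow(16, -1)), 3)) = Mul(-4, Add(Mul(Rational(7, 4), Rational(1, 16)), 3)) = Mul(-4, Add(Rational(7, 64), 3)) = Mul(-4, Rational(199, 64)) = Rational(-199, 16)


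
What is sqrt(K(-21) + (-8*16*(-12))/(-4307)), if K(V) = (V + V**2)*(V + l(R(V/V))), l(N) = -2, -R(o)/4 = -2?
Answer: 2*I*sqrt(44800505223)/4307 ≈ 98.287*I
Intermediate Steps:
R(o) = 8 (R(o) = -4*(-2) = 8)
K(V) = (-2 + V)*(V + V**2) (K(V) = (V + V**2)*(V - 2) = (V + V**2)*(-2 + V) = (-2 + V)*(V + V**2))
sqrt(K(-21) + (-8*16*(-12))/(-4307)) = sqrt(-21*(-2 + (-21)**2 - 1*(-21)) + (-8*16*(-12))/(-4307)) = sqrt(-21*(-2 + 441 + 21) - 128*(-12)*(-1/4307)) = sqrt(-21*460 + 1536*(-1/4307)) = sqrt(-9660 - 1536/4307) = sqrt(-41607156/4307) = 2*I*sqrt(44800505223)/4307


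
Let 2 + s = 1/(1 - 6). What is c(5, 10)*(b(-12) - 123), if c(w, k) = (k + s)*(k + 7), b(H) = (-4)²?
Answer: -70941/5 ≈ -14188.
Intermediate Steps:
s = -11/5 (s = -2 + 1/(1 - 6) = -2 + 1/(-5) = -2 - ⅕ = -11/5 ≈ -2.2000)
b(H) = 16
c(w, k) = (7 + k)*(-11/5 + k) (c(w, k) = (k - 11/5)*(k + 7) = (-11/5 + k)*(7 + k) = (7 + k)*(-11/5 + k))
c(5, 10)*(b(-12) - 123) = (-77/5 + 10² + (24/5)*10)*(16 - 123) = (-77/5 + 100 + 48)*(-107) = (663/5)*(-107) = -70941/5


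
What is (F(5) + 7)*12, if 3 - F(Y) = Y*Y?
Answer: -180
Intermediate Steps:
F(Y) = 3 - Y**2 (F(Y) = 3 - Y*Y = 3 - Y**2)
(F(5) + 7)*12 = ((3 - 1*5**2) + 7)*12 = ((3 - 1*25) + 7)*12 = ((3 - 25) + 7)*12 = (-22 + 7)*12 = -15*12 = -180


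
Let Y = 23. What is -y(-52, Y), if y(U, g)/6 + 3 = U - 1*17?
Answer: 432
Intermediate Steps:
y(U, g) = -120 + 6*U (y(U, g) = -18 + 6*(U - 1*17) = -18 + 6*(U - 17) = -18 + 6*(-17 + U) = -18 + (-102 + 6*U) = -120 + 6*U)
-y(-52, Y) = -(-120 + 6*(-52)) = -(-120 - 312) = -1*(-432) = 432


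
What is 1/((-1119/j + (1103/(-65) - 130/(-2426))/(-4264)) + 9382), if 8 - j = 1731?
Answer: 289632061420/2717517250384311 ≈ 0.00010658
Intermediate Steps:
j = -1723 (j = 8 - 1*1731 = 8 - 1731 = -1723)
1/((-1119/j + (1103/(-65) - 130/(-2426))/(-4264)) + 9382) = 1/((-1119/(-1723) + (1103/(-65) - 130/(-2426))/(-4264)) + 9382) = 1/((-1119*(-1/1723) + (1103*(-1/65) - 130*(-1/2426))*(-1/4264)) + 9382) = 1/((1119/1723 + (-1103/65 + 65/1213)*(-1/4264)) + 9382) = 1/((1119/1723 - 1333714/78845*(-1/4264)) + 9382) = 1/((1119/1723 + 666857/168097540) + 9382) = 1/(189250141871/289632061420 + 9382) = 1/(2717517250384311/289632061420) = 289632061420/2717517250384311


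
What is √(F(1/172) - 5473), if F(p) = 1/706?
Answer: I*√2727939522/706 ≈ 73.98*I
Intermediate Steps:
F(p) = 1/706
√(F(1/172) - 5473) = √(1/706 - 5473) = √(-3863937/706) = I*√2727939522/706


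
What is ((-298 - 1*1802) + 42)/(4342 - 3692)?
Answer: -1029/325 ≈ -3.1662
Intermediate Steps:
((-298 - 1*1802) + 42)/(4342 - 3692) = ((-298 - 1802) + 42)/650 = (-2100 + 42)*(1/650) = -2058*1/650 = -1029/325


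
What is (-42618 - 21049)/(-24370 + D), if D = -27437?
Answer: 63667/51807 ≈ 1.2289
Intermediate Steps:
(-42618 - 21049)/(-24370 + D) = (-42618 - 21049)/(-24370 - 27437) = -63667/(-51807) = -63667*(-1/51807) = 63667/51807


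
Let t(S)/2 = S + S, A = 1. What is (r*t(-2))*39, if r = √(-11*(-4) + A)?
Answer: -936*√5 ≈ -2093.0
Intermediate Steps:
t(S) = 4*S (t(S) = 2*(S + S) = 2*(2*S) = 4*S)
r = 3*√5 (r = √(-11*(-4) + 1) = √(44 + 1) = √45 = 3*√5 ≈ 6.7082)
(r*t(-2))*39 = ((3*√5)*(4*(-2)))*39 = ((3*√5)*(-8))*39 = -24*√5*39 = -936*√5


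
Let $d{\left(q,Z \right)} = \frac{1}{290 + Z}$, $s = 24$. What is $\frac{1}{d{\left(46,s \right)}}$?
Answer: $314$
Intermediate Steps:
$\frac{1}{d{\left(46,s \right)}} = \frac{1}{\frac{1}{290 + 24}} = \frac{1}{\frac{1}{314}} = 314$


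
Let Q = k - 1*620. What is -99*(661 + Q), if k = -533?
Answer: 48708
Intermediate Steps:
Q = -1153 (Q = -533 - 1*620 = -533 - 620 = -1153)
-99*(661 + Q) = -99*(661 - 1153) = -99*(-492) = 48708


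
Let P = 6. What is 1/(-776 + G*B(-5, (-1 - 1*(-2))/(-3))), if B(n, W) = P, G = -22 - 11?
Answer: -1/974 ≈ -0.0010267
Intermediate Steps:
G = -33
B(n, W) = 6
1/(-776 + G*B(-5, (-1 - 1*(-2))/(-3))) = 1/(-776 - 33*6) = 1/(-776 - 198) = 1/(-974) = -1/974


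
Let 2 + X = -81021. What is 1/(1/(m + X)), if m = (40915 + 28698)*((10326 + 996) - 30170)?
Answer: -1312146847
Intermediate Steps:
X = -81023 (X = -2 - 81021 = -81023)
m = -1312065824 (m = 69613*(11322 - 30170) = 69613*(-18848) = -1312065824)
1/(1/(m + X)) = 1/(1/(-1312065824 - 81023)) = 1/(1/(-1312146847)) = 1/(-1/1312146847) = -1312146847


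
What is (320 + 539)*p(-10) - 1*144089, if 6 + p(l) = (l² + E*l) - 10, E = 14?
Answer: -192193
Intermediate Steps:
p(l) = -16 + l² + 14*l (p(l) = -6 + ((l² + 14*l) - 10) = -6 + (-10 + l² + 14*l) = -16 + l² + 14*l)
(320 + 539)*p(-10) - 1*144089 = (320 + 539)*(-16 + (-10)² + 14*(-10)) - 1*144089 = 859*(-16 + 100 - 140) - 144089 = 859*(-56) - 144089 = -48104 - 144089 = -192193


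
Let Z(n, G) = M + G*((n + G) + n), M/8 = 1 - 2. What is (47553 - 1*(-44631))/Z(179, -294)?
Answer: -11523/2353 ≈ -4.8972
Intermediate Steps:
M = -8 (M = 8*(1 - 2) = 8*(-1) = -8)
Z(n, G) = -8 + G*(G + 2*n) (Z(n, G) = -8 + G*((n + G) + n) = -8 + G*((G + n) + n) = -8 + G*(G + 2*n))
(47553 - 1*(-44631))/Z(179, -294) = (47553 - 1*(-44631))/(-8 + (-294)² + 2*(-294)*179) = (47553 + 44631)/(-8 + 86436 - 105252) = 92184/(-18824) = 92184*(-1/18824) = -11523/2353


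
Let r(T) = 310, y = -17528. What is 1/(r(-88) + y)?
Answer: -1/17218 ≈ -5.8079e-5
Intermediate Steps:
1/(r(-88) + y) = 1/(310 - 17528) = 1/(-17218) = -1/17218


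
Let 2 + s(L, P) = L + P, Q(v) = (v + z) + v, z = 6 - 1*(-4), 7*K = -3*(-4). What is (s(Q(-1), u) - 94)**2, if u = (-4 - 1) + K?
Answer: 408321/49 ≈ 8333.1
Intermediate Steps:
K = 12/7 (K = (-3*(-4))/7 = (1/7)*12 = 12/7 ≈ 1.7143)
z = 10 (z = 6 + 4 = 10)
Q(v) = 10 + 2*v (Q(v) = (v + 10) + v = (10 + v) + v = 10 + 2*v)
u = -23/7 (u = (-4 - 1) + 12/7 = -5 + 12/7 = -23/7 ≈ -3.2857)
s(L, P) = -2 + L + P (s(L, P) = -2 + (L + P) = -2 + L + P)
(s(Q(-1), u) - 94)**2 = ((-2 + (10 + 2*(-1)) - 23/7) - 94)**2 = ((-2 + (10 - 2) - 23/7) - 94)**2 = ((-2 + 8 - 23/7) - 94)**2 = (19/7 - 94)**2 = (-639/7)**2 = 408321/49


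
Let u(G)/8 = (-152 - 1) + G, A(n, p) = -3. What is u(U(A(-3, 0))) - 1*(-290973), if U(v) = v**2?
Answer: 289821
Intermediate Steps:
u(G) = -1224 + 8*G (u(G) = 8*((-152 - 1) + G) = 8*(-153 + G) = -1224 + 8*G)
u(U(A(-3, 0))) - 1*(-290973) = (-1224 + 8*(-3)**2) - 1*(-290973) = (-1224 + 8*9) + 290973 = (-1224 + 72) + 290973 = -1152 + 290973 = 289821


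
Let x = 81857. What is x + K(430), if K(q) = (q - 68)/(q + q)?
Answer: 35198691/430 ≈ 81857.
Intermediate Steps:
K(q) = (-68 + q)/(2*q) (K(q) = (-68 + q)/((2*q)) = (-68 + q)*(1/(2*q)) = (-68 + q)/(2*q))
x + K(430) = 81857 + (1/2)*(-68 + 430)/430 = 81857 + (1/2)*(1/430)*362 = 81857 + 181/430 = 35198691/430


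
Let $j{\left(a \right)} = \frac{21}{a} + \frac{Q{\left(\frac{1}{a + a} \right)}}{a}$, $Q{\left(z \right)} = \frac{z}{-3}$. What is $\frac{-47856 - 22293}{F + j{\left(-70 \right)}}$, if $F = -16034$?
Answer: $\frac{2062380600}{471408421} \approx 4.3749$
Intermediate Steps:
$Q{\left(z \right)} = - \frac{z}{3}$ ($Q{\left(z \right)} = z \left(- \frac{1}{3}\right) = - \frac{z}{3}$)
$j{\left(a \right)} = \frac{21}{a} - \frac{1}{6 a^{2}}$ ($j{\left(a \right)} = \frac{21}{a} + \frac{\left(- \frac{1}{3}\right) \frac{1}{a + a}}{a} = \frac{21}{a} + \frac{\left(- \frac{1}{3}\right) \frac{1}{2 a}}{a} = \frac{21}{a} + \frac{\left(- \frac{1}{6}\right) \frac{1}{a}}{a} = \frac{21}{a} - \frac{1}{6 a^{2}}$)
$\frac{-47856 - 22293}{F + j{\left(-70 \right)}} = \frac{-47856 - 22293}{-16034 + \frac{-1 + 126 \left(-70\right)}{6 \cdot 4900}} = - \frac{70149}{-16034 + \frac{1}{6} \cdot \frac{1}{4900} \left(-1 - 8820\right)} = - \frac{70149}{-16034 + \frac{1}{6} \cdot \frac{1}{4900} \left(-8821\right)} = - \frac{70149}{-16034 - \frac{8821}{29400}} = - \frac{70149}{- \frac{471408421}{29400}} = \left(-70149\right) \left(- \frac{29400}{471408421}\right) = \frac{2062380600}{471408421}$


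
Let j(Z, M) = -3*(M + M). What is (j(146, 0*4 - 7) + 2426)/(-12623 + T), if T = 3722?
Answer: -2468/8901 ≈ -0.27727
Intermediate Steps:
j(Z, M) = -6*M
(j(146, 0*4 - 7) + 2426)/(-12623 + T) = (-6*(0*4 - 7) + 2426)/(-12623 + 3722) = (-6*(0 - 7) + 2426)/(-8901) = (-6*(-7) + 2426)*(-1/8901) = (42 + 2426)*(-1/8901) = 2468*(-1/8901) = -2468/8901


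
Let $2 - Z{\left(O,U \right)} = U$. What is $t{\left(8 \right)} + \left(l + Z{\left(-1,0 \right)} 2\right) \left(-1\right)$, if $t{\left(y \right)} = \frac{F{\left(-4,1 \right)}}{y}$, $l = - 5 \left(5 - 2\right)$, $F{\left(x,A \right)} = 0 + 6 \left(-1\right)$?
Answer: $\frac{41}{4} \approx 10.25$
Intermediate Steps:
$F{\left(x,A \right)} = -6$ ($F{\left(x,A \right)} = 0 - 6 = -6$)
$Z{\left(O,U \right)} = 2 - U$
$l = -15$ ($l = \left(-5\right) 3 = -15$)
$t{\left(y \right)} = - \frac{6}{y}$
$t{\left(8 \right)} + \left(l + Z{\left(-1,0 \right)} 2\right) \left(-1\right) = - \frac{6}{8} + \left(-15 + \left(2 - 0\right) 2\right) \left(-1\right) = \left(-6\right) \frac{1}{8} + \left(-15 + \left(2 + 0\right) 2\right) \left(-1\right) = - \frac{3}{4} + \left(-15 + 2 \cdot 2\right) \left(-1\right) = - \frac{3}{4} + \left(-15 + 4\right) \left(-1\right) = - \frac{3}{4} - -11 = - \frac{3}{4} + 11 = \frac{41}{4}$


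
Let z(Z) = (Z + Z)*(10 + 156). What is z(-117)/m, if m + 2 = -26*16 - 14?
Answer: 1079/12 ≈ 89.917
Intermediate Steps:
z(Z) = 332*Z (z(Z) = (2*Z)*166 = 332*Z)
m = -432 (m = -2 + (-26*16 - 14) = -2 + (-416 - 14) = -2 - 430 = -432)
z(-117)/m = (332*(-117))/(-432) = -38844*(-1/432) = 1079/12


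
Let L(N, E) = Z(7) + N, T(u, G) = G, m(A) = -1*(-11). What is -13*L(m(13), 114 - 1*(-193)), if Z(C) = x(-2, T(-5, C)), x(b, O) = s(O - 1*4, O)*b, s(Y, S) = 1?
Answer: -117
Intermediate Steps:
m(A) = 11
x(b, O) = b (x(b, O) = 1*b = b)
Z(C) = -2
L(N, E) = -2 + N
-13*L(m(13), 114 - 1*(-193)) = -13*(-2 + 11) = -13*9 = -117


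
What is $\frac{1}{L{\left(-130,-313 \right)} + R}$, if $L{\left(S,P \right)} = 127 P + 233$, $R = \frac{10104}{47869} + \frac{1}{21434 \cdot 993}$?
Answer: $- \frac{1018841976978}{40262382193016687} \approx -2.5305 \cdot 10^{-5}$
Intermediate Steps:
$R = \frac{215053199917}{1018841976978}$ ($R = 10104 \cdot \frac{1}{47869} + \frac{1}{21434} \cdot \frac{1}{993} = \frac{10104}{47869} + \frac{1}{21283962} = \frac{215053199917}{1018841976978} \approx 0.21108$)
$L{\left(S,P \right)} = 233 + 127 P$
$\frac{1}{L{\left(-130,-313 \right)} + R} = \frac{1}{\left(233 + 127 \left(-313\right)\right) + \frac{215053199917}{1018841976978}} = \frac{1}{\left(233 - 39751\right) + \frac{215053199917}{1018841976978}} = \frac{1}{-39518 + \frac{215053199917}{1018841976978}} = \frac{1}{- \frac{40262382193016687}{1018841976978}} = - \frac{1018841976978}{40262382193016687}$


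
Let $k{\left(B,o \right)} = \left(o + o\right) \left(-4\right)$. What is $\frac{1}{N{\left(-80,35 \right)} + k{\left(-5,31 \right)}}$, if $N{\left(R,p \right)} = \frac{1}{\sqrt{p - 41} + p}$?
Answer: $\frac{- \sqrt{6} + 35 i}{- 8679 i + 248 \sqrt{6}} \approx -0.0040327 + 3.2361 \cdot 10^{-8} i$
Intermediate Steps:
$k{\left(B,o \right)} = - 8 o$ ($k{\left(B,o \right)} = 2 o \left(-4\right) = - 8 o$)
$N{\left(R,p \right)} = \frac{1}{p + \sqrt{-41 + p}}$ ($N{\left(R,p \right)} = \frac{1}{\sqrt{-41 + p} + p} = \frac{1}{p + \sqrt{-41 + p}}$)
$\frac{1}{N{\left(-80,35 \right)} + k{\left(-5,31 \right)}} = \frac{1}{\frac{1}{35 + \sqrt{-41 + 35}} - 248} = \frac{1}{\frac{1}{35 + \sqrt{-6}} - 248} = \frac{1}{\frac{1}{35 + i \sqrt{6}} - 248} = \frac{1}{-248 + \frac{1}{35 + i \sqrt{6}}}$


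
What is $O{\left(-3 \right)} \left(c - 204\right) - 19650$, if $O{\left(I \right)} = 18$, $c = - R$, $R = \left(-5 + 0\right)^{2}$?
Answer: $-23772$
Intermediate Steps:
$R = 25$ ($R = \left(-5\right)^{2} = 25$)
$c = -25$ ($c = \left(-1\right) 25 = -25$)
$O{\left(-3 \right)} \left(c - 204\right) - 19650 = 18 \left(-25 - 204\right) - 19650 = 18 \left(-229\right) - 19650 = -4122 - 19650 = -23772$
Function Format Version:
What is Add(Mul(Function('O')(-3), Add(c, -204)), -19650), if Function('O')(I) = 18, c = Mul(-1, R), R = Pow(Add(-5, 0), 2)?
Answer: -23772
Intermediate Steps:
R = 25 (R = Pow(-5, 2) = 25)
c = -25 (c = Mul(-1, 25) = -25)
Add(Mul(Function('O')(-3), Add(c, -204)), -19650) = Add(Mul(18, Add(-25, -204)), -19650) = Add(Mul(18, -229), -19650) = Add(-4122, -19650) = -23772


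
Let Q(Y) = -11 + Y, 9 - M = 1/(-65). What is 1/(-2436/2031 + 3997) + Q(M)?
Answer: -26840096/13525785 ≈ -1.9844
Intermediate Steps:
M = 586/65 (M = 9 - 1/(-65) = 9 - 1*(-1/65) = 9 + 1/65 = 586/65 ≈ 9.0154)
1/(-2436/2031 + 3997) + Q(M) = 1/(-2436/2031 + 3997) + (-11 + 586/65) = 1/(-2436*1/2031 + 3997) - 129/65 = 1/(-812/677 + 3997) - 129/65 = 1/(2705157/677) - 129/65 = 677/2705157 - 129/65 = -26840096/13525785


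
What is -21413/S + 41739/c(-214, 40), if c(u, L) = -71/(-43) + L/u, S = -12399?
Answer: 2381262341842/83532063 ≈ 28507.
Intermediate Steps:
c(u, L) = 71/43 + L/u (c(u, L) = -71*(-1/43) + L/u = 71/43 + L/u)
-21413/S + 41739/c(-214, 40) = -21413/(-12399) + 41739/(71/43 + 40/(-214)) = -21413*(-1/12399) + 41739/(71/43 + 40*(-1/214)) = 21413/12399 + 41739/(71/43 - 20/107) = 21413/12399 + 41739/(6737/4601) = 21413/12399 + 41739*(4601/6737) = 21413/12399 + 192041139/6737 = 2381262341842/83532063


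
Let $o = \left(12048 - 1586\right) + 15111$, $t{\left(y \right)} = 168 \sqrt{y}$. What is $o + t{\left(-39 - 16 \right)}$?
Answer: $25573 + 168 i \sqrt{55} \approx 25573.0 + 1245.9 i$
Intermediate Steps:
$o = 25573$ ($o = 10462 + 15111 = 25573$)
$o + t{\left(-39 - 16 \right)} = 25573 + 168 \sqrt{-39 - 16} = 25573 + 168 \sqrt{-55} = 25573 + 168 i \sqrt{55}$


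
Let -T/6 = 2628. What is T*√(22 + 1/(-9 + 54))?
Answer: -5256*√4955/5 ≈ -73996.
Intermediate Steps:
T = -15768 (T = -6*2628 = -15768)
T*√(22 + 1/(-9 + 54)) = -15768*√(22 + 1/(-9 + 54)) = -15768*√(22 + 1/45) = -5256*√4955/5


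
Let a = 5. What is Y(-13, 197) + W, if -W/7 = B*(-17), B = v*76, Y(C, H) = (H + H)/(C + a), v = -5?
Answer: -181077/4 ≈ -45269.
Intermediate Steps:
Y(C, H) = 2*H/(5 + C) (Y(C, H) = (H + H)/(C + 5) = (2*H)/(5 + C) = 2*H/(5 + C))
B = -380 (B = -5*76 = -380)
W = -45220 (W = -(-2660)*(-17) = -7*6460 = -45220)
Y(-13, 197) + W = 2*197/(5 - 13) - 45220 = 2*197/(-8) - 45220 = 2*197*(-⅛) - 45220 = -197/4 - 45220 = -181077/4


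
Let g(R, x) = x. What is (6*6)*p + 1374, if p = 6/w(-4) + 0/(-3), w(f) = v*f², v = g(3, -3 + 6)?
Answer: 2757/2 ≈ 1378.5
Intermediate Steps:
v = 3 (v = -3 + 6 = 3)
w(f) = 3*f²
p = ⅛ (p = 6/((3*(-4)²)) + 0/(-3) = 6/((3*16)) + 0*(-⅓) = 6/48 + 0 = 6*(1/48) + 0 = ⅛ + 0 = ⅛ ≈ 0.12500)
(6*6)*p + 1374 = (6*6)*(⅛) + 1374 = 36*(⅛) + 1374 = 9/2 + 1374 = 2757/2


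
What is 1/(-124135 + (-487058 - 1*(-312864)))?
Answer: -1/298329 ≈ -3.3520e-6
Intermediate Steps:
1/(-124135 + (-487058 - 1*(-312864))) = 1/(-124135 + (-487058 + 312864)) = 1/(-124135 - 174194) = 1/(-298329) = -1/298329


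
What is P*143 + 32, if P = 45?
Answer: 6467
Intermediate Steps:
P*143 + 32 = 45*143 + 32 = 6435 + 32 = 6467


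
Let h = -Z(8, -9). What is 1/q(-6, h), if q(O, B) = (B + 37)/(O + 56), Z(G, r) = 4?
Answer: 50/33 ≈ 1.5152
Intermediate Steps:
h = -4 (h = -1*4 = -4)
q(O, B) = (37 + B)/(56 + O)
1/q(-6, h) = 1/((37 - 4)/(56 - 6)) = 1/(33/50) = 50/33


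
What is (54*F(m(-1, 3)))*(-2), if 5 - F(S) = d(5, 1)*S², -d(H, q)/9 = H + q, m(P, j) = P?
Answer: -6372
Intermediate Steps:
d(H, q) = -9*H - 9*q (d(H, q) = -9*(H + q) = -9*H - 9*q)
F(S) = 5 + 54*S² (F(S) = 5 - (-9*5 - 9*1)*S² = 5 - (-45 - 9)*S² = 5 - (-54)*S² = 5 + 54*S²)
(54*F(m(-1, 3)))*(-2) = (54*(5 + 54*(-1)²))*(-2) = (54*(5 + 54*1))*(-2) = (54*(5 + 54))*(-2) = (54*59)*(-2) = 3186*(-2) = -6372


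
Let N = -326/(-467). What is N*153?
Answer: 49878/467 ≈ 106.81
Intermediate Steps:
N = 326/467 (N = -326*(-1/467) = 326/467 ≈ 0.69807)
N*153 = (326/467)*153 = 49878/467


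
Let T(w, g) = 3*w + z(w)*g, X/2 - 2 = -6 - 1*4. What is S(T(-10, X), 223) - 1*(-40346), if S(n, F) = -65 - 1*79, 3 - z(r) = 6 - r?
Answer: 40202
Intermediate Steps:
X = -16 (X = 4 + 2*(-6 - 1*4) = 4 + 2*(-6 - 4) = 4 + 2*(-10) = 4 - 20 = -16)
z(r) = -3 + r (z(r) = 3 - (6 - r) = 3 + (-6 + r) = -3 + r)
T(w, g) = 3*w + g*(-3 + w) (T(w, g) = 3*w + (-3 + w)*g = 3*w + g*(-3 + w))
S(n, F) = -144 (S(n, F) = -65 - 79 = -144)
S(T(-10, X), 223) - 1*(-40346) = -144 - 1*(-40346) = -144 + 40346 = 40202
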